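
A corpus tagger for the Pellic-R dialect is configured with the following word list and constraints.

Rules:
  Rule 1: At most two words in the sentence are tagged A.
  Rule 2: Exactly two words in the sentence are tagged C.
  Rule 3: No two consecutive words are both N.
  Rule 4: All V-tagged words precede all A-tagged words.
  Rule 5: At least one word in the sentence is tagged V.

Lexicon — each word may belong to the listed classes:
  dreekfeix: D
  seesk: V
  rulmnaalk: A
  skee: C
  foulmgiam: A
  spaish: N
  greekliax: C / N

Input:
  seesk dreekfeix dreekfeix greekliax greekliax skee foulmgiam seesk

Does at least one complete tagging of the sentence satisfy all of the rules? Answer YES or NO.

Candidates per position — 1:seesk {V}; 2:dreekfeix {D}; 3:dreekfeix {D}; 4:greekliax {C,N}; 5:greekliax {C,N}; 6:skee {C}; 7:foulmgiam {A}; 8:seesk {V}.
Rule 4 cannot be satisfied by any choice of tags from the lexicon.
So there is no consistent tagging.

NO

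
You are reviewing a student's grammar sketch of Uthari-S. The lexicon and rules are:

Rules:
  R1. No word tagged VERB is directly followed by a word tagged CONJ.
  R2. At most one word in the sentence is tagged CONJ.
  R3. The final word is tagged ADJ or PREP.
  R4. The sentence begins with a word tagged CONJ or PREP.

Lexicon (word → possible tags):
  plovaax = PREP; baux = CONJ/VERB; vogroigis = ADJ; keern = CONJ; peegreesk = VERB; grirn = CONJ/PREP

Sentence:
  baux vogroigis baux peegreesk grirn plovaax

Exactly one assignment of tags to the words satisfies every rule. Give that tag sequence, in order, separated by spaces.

Candidates per position — 1:baux {CONJ,VERB}; 2:vogroigis {ADJ}; 3:baux {CONJ,VERB}; 4:peegreesk {VERB}; 5:grirn {CONJ,PREP}; 6:plovaax {PREP}.
Position 1: VERB is ruled out by rule 4; that leaves CONJ.
Position 3: CONJ is ruled out by rule 2; that leaves VERB.
Position 5: CONJ is ruled out by rule 1; that leaves PREP.
That leaves exactly one tagging: CONJ ADJ VERB VERB PREP PREP.
Check: rule 1 ✓; rule 2 ✓; rule 3 ✓; rule 4 ✓.

CONJ ADJ VERB VERB PREP PREP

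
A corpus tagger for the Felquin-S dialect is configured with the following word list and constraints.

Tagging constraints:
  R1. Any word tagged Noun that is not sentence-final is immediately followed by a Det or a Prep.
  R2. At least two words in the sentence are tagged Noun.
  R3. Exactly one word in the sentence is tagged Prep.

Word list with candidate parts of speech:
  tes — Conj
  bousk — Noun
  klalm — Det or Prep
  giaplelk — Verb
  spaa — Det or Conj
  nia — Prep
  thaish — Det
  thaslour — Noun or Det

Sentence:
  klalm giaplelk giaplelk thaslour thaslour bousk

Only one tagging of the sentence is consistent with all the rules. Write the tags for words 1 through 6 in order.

Prep Verb Verb Noun Det Noun

Candidates per position — 1:klalm {Det,Prep}; 2:giaplelk {Verb}; 3:giaplelk {Verb}; 4:thaslour {Noun,Det}; 5:thaslour {Noun,Det}; 6:bousk {Noun}.
If word 1 were Det, no tagging could satisfy rule 3; so word 1 is Prep.
If word 5 were Noun, no tagging could satisfy rule 1; so word 5 is Det.
If word 4 were Det, no tagging could satisfy rule 2; so word 4 is Noun.
The unique satisfying tagging is: Prep Verb Verb Noun Det Noun.
Verifying each rule — rule 1 ok; rule 2 ok; rule 3 ok.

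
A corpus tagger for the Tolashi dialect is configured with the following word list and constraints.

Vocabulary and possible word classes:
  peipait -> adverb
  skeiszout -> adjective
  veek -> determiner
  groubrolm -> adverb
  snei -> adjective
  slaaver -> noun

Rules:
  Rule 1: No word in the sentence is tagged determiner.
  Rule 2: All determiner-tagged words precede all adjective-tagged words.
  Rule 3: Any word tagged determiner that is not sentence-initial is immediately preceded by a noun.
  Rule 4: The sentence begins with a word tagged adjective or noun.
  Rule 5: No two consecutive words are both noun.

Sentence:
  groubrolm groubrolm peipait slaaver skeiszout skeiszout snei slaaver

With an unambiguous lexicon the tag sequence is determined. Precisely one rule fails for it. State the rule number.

Fixed tagging: adverb adverb adverb noun adjective adjective adjective noun.
Rule check: R1 ✓, R2 ✓, R3 ✓, R4 ✗, R5 ✓.
Only rule 4 fails.

4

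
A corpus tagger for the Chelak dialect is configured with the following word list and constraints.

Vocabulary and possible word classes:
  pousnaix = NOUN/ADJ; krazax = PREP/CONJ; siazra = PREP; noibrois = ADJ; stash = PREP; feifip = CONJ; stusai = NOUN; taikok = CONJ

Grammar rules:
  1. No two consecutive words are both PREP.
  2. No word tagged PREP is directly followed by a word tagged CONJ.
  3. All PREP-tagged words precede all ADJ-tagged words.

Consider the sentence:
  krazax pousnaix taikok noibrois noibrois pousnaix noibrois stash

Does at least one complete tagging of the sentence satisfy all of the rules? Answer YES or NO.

Candidates per position — 1:krazax {PREP,CONJ}; 2:pousnaix {NOUN,ADJ}; 3:taikok {CONJ}; 4:noibrois {ADJ}; 5:noibrois {ADJ}; 6:pousnaix {NOUN,ADJ}; 7:noibrois {ADJ}; 8:stash {PREP}.
Rule 3 cannot be satisfied by any choice of tags from the lexicon.
So there is no consistent tagging.

NO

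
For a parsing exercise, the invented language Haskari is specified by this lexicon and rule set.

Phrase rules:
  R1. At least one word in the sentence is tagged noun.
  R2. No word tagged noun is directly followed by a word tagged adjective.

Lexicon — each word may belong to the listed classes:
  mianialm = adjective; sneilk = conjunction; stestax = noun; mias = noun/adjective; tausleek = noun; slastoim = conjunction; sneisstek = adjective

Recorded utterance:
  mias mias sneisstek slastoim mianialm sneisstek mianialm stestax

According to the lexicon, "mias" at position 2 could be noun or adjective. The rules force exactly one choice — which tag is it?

adjective

Candidates per position — 1:mias {noun,adjective}; 2:mias {noun,adjective}; 3:sneisstek {adjective}; 4:slastoim {conjunction}; 5:mianialm {adjective}; 6:sneisstek {adjective}; 7:mianialm {adjective}; 8:stestax {noun}.
At position 1, choosing noun makes rule 2 impossible to satisfy; hence adjective.
At position 2, choosing noun makes rule 2 impossible to satisfy; hence adjective.
The only consistent sequence is: adjective adjective adjective conjunction adjective adjective adjective noun.
Checking: rule 1 ✓; rule 2 ✓.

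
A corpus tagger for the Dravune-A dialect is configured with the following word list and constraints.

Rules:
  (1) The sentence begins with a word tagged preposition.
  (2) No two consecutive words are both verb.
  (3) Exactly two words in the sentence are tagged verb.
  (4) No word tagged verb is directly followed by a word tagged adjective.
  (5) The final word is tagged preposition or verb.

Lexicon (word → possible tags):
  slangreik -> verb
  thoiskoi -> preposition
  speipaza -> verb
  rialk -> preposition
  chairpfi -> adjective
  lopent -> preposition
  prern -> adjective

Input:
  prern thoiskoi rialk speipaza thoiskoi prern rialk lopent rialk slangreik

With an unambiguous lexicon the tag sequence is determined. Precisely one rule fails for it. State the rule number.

Fixed tagging: adjective preposition preposition verb preposition adjective preposition preposition preposition verb.
Rule check: R1 ✗, R2 ✓, R3 ✓, R4 ✓, R5 ✓.
Only rule 1 fails.

1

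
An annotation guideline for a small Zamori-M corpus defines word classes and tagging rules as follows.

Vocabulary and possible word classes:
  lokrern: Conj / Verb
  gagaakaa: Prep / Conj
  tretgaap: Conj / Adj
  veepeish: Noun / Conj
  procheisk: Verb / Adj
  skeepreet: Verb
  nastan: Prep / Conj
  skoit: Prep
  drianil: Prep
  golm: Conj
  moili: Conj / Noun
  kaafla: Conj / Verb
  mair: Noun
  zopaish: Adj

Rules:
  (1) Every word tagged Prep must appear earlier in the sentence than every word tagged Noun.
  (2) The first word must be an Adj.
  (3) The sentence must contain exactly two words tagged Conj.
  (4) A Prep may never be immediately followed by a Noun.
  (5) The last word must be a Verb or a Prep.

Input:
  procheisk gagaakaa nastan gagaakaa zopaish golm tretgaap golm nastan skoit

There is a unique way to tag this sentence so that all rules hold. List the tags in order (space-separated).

Adj Prep Prep Prep Adj Conj Adj Conj Prep Prep

Candidates per position — 1:procheisk {Verb,Adj}; 2:gagaakaa {Prep,Conj}; 3:nastan {Prep,Conj}; 4:gagaakaa {Prep,Conj}; 5:zopaish {Adj}; 6:golm {Conj}; 7:tretgaap {Conj,Adj}; 8:golm {Conj}; 9:nastan {Prep,Conj}; 10:skoit {Prep}.
If word 1 were Verb, no tagging could satisfy rule 2; so word 1 is Adj.
If word 2 were Conj, no tagging could satisfy rule 3; so word 2 is Prep.
If word 3 were Conj, no tagging could satisfy rule 3; so word 3 is Prep.
If word 4 were Conj, no tagging could satisfy rule 3; so word 4 is Prep.
If word 7 were Conj, no tagging could satisfy rule 3; so word 7 is Adj.
If word 9 were Conj, no tagging could satisfy rule 3; so word 9 is Prep.
The only consistent sequence is: Adj Prep Prep Prep Adj Conj Adj Conj Prep Prep.
Verifying each rule — rule 1 satisfied; rule 2 satisfied; rule 3 satisfied; rule 4 satisfied; rule 5 satisfied.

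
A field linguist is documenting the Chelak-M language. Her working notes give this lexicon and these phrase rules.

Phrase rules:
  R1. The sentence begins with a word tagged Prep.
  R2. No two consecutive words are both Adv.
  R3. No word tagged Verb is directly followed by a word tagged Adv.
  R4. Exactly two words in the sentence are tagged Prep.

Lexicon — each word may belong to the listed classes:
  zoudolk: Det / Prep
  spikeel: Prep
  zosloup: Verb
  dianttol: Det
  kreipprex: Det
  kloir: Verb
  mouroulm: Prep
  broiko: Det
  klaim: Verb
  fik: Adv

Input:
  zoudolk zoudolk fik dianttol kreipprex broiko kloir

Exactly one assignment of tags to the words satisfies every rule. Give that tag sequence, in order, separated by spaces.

Prep Prep Adv Det Det Det Verb

Candidates per position — 1:zoudolk {Det,Prep}; 2:zoudolk {Det,Prep}; 3:fik {Adv}; 4:dianttol {Det}; 5:kreipprex {Det}; 6:broiko {Det}; 7:kloir {Verb}.
If word 1 were Det, no tagging could satisfy rule 1; so word 1 is Prep.
If word 2 were Det, no tagging could satisfy rule 4; so word 2 is Prep.
That leaves exactly one tagging: Prep Prep Adv Det Det Det Verb.
Rule-by-rule: rule 1 ok; rule 2 ok; rule 3 ok; rule 4 ok.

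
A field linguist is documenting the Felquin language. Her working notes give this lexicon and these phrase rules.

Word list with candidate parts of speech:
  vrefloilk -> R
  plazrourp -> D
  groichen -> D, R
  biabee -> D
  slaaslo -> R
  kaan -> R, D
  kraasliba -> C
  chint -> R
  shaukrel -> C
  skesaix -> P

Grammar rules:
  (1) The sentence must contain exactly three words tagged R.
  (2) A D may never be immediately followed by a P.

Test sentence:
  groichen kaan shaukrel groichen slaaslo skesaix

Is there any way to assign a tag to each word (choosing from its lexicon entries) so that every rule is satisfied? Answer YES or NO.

YES

Candidates per position — 1:groichen {D,R}; 2:kaan {R,D}; 3:shaukrel {C}; 4:groichen {D,R}; 5:slaaslo {R}; 6:skesaix {P}.
One satisfying assignment: R D C R R P.
Rule-by-rule: rule 1 ok; rule 2 ok.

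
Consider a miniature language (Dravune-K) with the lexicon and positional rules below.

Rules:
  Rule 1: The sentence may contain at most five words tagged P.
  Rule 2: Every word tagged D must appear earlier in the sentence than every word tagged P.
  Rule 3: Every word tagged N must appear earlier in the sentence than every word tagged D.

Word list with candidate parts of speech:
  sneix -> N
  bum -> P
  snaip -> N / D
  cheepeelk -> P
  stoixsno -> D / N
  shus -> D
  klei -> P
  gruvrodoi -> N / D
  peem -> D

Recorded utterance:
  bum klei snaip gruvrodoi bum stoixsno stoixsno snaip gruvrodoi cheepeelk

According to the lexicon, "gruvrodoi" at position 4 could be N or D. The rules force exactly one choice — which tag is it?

N

Candidates per position — 1:bum {P}; 2:klei {P}; 3:snaip {N,D}; 4:gruvrodoi {N,D}; 5:bum {P}; 6:stoixsno {D,N}; 7:stoixsno {D,N}; 8:snaip {N,D}; 9:gruvrodoi {N,D}; 10:cheepeelk {P}.
If word 3 were D, no tagging could satisfy rule 2; so word 3 is N.
If word 4 were D, no tagging could satisfy rule 2; so word 4 is N.
If word 6 were D, no tagging could satisfy rule 2; so word 6 is N.
If word 7 were D, no tagging could satisfy rule 2; so word 7 is N.
If word 8 were D, no tagging could satisfy rule 2; so word 8 is N.
If word 9 were D, no tagging could satisfy rule 2; so word 9 is N.
The only consistent sequence is: P P N N P N N N N P.
Checking: rule 1 ok; rule 2 ok; rule 3 ok.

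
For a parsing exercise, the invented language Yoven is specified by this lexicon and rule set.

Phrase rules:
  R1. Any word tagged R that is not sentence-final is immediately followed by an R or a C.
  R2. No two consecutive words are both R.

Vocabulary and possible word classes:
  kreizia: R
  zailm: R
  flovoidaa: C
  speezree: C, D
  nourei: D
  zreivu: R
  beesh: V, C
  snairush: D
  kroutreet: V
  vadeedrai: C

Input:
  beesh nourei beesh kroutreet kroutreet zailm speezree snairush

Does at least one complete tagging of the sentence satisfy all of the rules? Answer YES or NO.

YES

Candidates per position — 1:beesh {V,C}; 2:nourei {D}; 3:beesh {V,C}; 4:kroutreet {V}; 5:kroutreet {V}; 6:zailm {R}; 7:speezree {C,D}; 8:snairush {D}.
One satisfying assignment: C D V V V R C D.
Checking: rule 1 holds; rule 2 holds.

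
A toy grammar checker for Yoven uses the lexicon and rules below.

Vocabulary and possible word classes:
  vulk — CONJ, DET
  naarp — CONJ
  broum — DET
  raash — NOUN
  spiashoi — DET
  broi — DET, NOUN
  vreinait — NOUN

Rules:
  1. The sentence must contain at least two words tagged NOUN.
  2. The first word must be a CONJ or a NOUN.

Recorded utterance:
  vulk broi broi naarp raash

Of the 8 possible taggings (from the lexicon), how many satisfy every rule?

3

Candidates per position — 1:vulk {CONJ,DET}; 2:broi {DET,NOUN}; 3:broi {DET,NOUN}; 4:naarp {CONJ}; 5:raash {NOUN}.
There are 8 candidate sequences in total.
The sequences that satisfy every rule: CONJ DET NOUN CONJ NOUN; CONJ NOUN DET CONJ NOUN; CONJ NOUN NOUN CONJ NOUN.
Count = 3.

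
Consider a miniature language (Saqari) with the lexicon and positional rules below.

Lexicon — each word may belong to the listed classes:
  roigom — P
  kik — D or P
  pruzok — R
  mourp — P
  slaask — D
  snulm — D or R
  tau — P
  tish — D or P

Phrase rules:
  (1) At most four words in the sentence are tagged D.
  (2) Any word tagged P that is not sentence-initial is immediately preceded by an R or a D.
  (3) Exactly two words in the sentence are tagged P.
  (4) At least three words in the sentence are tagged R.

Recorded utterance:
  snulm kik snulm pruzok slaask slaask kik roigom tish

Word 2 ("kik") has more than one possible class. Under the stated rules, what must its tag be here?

Candidates per position — 1:snulm {D,R}; 2:kik {D,P}; 3:snulm {D,R}; 4:pruzok {R}; 5:slaask {D}; 6:slaask {D}; 7:kik {D,P}; 8:roigom {P}; 9:tish {D,P}.
Position 1: D is ruled out by rule 4; that leaves R.
Position 3: D is ruled out by rule 4; that leaves R.
Position 7: P is ruled out by rule 2; that leaves D.
Position 9: P is ruled out by rule 2; that leaves D.
Position 2: D is ruled out by rule 1; that leaves P.
That leaves exactly one tagging: R P R R D D D P D.
Checking: rule 1 ok; rule 2 ok; rule 3 ok; rule 4 ok.

P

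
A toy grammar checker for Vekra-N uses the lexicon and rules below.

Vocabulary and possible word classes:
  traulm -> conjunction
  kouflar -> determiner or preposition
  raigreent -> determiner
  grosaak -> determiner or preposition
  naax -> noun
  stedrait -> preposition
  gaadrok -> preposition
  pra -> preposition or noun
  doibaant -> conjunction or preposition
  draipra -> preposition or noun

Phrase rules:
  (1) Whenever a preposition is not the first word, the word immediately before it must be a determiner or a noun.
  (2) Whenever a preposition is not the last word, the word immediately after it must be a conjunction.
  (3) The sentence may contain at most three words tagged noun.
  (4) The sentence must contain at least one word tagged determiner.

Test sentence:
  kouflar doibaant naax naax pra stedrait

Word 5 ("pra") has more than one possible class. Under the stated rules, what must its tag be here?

noun

Candidates per position — 1:kouflar {determiner,preposition}; 2:doibaant {conjunction,preposition}; 3:naax {noun}; 4:naax {noun}; 5:pra {preposition,noun}; 6:stedrait {preposition}.
Word 1 cannot be preposition — rule 4 would then fail for every completion. It is determiner.
Word 2 cannot be preposition — rule 2 would then fail for every completion. It is conjunction.
Word 5 cannot be preposition — rule 1 would then fail for every completion. It is noun.
So the tagging must be: determiner conjunction noun noun noun preposition.
Check: rule 1 holds; rule 2 holds; rule 3 holds; rule 4 holds.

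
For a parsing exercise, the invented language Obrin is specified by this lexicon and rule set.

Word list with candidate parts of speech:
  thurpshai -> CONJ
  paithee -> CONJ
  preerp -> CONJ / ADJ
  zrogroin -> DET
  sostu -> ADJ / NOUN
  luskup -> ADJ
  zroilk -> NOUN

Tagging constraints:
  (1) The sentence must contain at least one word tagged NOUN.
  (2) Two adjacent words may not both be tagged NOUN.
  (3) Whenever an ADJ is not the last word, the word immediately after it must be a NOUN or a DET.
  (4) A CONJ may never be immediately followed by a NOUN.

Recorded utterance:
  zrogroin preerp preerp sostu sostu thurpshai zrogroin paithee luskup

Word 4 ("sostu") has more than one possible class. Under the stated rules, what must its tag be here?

ADJ

Candidates per position — 1:zrogroin {DET}; 2:preerp {CONJ,ADJ}; 3:preerp {CONJ,ADJ}; 4:sostu {ADJ,NOUN}; 5:sostu {ADJ,NOUN}; 6:thurpshai {CONJ}; 7:zrogroin {DET}; 8:paithee {CONJ}; 9:luskup {ADJ}.
Position 2: ADJ is ruled out by rule 3; that leaves CONJ.
Position 5: ADJ is ruled out by rule 3; that leaves NOUN.
Position 4: NOUN is ruled out by rule 2; that leaves ADJ.
Position 3: ADJ is ruled out by rule 3; that leaves CONJ.
That leaves exactly one tagging: DET CONJ CONJ ADJ NOUN CONJ DET CONJ ADJ.
Checking: rule 1 satisfied; rule 2 satisfied; rule 3 satisfied; rule 4 satisfied.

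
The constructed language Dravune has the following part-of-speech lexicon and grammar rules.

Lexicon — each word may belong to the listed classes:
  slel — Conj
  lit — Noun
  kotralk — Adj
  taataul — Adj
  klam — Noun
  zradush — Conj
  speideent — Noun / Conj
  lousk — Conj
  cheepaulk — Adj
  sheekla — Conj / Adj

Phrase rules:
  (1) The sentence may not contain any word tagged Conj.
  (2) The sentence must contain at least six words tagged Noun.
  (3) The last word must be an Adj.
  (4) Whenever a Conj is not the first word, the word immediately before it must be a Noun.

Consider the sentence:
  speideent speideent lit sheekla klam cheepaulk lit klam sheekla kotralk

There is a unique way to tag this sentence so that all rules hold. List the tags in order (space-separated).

Noun Noun Noun Adj Noun Adj Noun Noun Adj Adj

Candidates per position — 1:speideent {Noun,Conj}; 2:speideent {Noun,Conj}; 3:lit {Noun}; 4:sheekla {Conj,Adj}; 5:klam {Noun}; 6:cheepaulk {Adj}; 7:lit {Noun}; 8:klam {Noun}; 9:sheekla {Conj,Adj}; 10:kotralk {Adj}.
Position 1: tagging it Conj would leave rule 1 unsatisfiable, so it must be Noun.
Position 2: tagging it Conj would leave rule 1 unsatisfiable, so it must be Noun.
Position 4: tagging it Conj would leave rule 1 unsatisfiable, so it must be Adj.
Position 9: tagging it Conj would leave rule 1 unsatisfiable, so it must be Adj.
That leaves exactly one tagging: Noun Noun Noun Adj Noun Adj Noun Noun Adj Adj.
Check: rule 1 satisfied; rule 2 satisfied; rule 3 satisfied; rule 4 satisfied.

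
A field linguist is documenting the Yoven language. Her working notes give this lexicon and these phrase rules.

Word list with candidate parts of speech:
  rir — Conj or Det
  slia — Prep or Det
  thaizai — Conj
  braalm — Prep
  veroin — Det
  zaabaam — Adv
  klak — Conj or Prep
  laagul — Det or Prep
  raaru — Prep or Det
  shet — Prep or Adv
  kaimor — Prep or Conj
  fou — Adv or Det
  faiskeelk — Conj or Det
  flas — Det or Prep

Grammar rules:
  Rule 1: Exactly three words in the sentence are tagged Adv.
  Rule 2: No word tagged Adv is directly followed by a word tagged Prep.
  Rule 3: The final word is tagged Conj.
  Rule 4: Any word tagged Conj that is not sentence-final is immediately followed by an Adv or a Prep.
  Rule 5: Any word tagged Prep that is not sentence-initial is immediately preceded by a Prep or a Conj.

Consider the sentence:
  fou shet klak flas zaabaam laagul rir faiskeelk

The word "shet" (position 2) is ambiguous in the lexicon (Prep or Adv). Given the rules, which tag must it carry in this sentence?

Candidates per position — 1:fou {Adv,Det}; 2:shet {Prep,Adv}; 3:klak {Conj,Prep}; 4:flas {Det,Prep}; 5:zaabaam {Adv}; 6:laagul {Det,Prep}; 7:rir {Conj,Det}; 8:faiskeelk {Conj,Det}.
If word 1 were Det, no tagging could satisfy rule 1; so word 1 is Adv.
If word 2 were Prep, no tagging could satisfy rule 1; so word 2 is Adv.
If word 3 were Prep, no tagging could satisfy rule 2; so word 3 is Conj.
If word 4 were Det, no tagging could satisfy rule 4; so word 4 is Prep.
If word 6 were Prep, no tagging could satisfy rule 2; so word 6 is Det.
If word 7 were Conj, no tagging could satisfy rule 4; so word 7 is Det.
If word 8 were Det, no tagging could satisfy rule 3; so word 8 is Conj.
So the tagging must be: Adv Adv Conj Prep Adv Det Det Conj.
Rule-by-rule: rule 1 ok; rule 2 ok; rule 3 ok; rule 4 ok; rule 5 ok.

Adv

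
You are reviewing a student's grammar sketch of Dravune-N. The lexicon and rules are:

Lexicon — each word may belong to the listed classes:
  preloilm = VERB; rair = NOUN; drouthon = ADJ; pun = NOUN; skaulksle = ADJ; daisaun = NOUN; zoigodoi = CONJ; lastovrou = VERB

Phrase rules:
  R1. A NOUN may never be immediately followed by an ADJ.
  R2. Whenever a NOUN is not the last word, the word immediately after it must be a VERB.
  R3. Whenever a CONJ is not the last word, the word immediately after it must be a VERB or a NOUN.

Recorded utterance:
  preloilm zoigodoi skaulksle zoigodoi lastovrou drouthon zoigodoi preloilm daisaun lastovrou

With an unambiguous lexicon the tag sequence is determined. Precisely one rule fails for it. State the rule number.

Fixed tagging: VERB CONJ ADJ CONJ VERB ADJ CONJ VERB NOUN VERB.
Checking each rule: R1 ok, R2 ok, R3 fails.
Only rule 3 fails.

3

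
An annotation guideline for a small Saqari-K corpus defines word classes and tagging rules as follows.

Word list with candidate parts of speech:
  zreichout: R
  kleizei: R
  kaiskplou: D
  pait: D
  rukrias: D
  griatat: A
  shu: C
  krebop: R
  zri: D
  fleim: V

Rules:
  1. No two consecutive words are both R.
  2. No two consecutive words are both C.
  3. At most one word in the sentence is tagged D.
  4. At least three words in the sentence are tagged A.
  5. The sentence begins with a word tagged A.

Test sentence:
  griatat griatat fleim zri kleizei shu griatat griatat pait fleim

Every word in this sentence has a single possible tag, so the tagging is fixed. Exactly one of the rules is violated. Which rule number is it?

Fixed tagging: A A V D R C A A D V.
Rule check: R1 holds, R2 holds, R3 violated, R4 holds, R5 holds.
Only rule 3 fails.

3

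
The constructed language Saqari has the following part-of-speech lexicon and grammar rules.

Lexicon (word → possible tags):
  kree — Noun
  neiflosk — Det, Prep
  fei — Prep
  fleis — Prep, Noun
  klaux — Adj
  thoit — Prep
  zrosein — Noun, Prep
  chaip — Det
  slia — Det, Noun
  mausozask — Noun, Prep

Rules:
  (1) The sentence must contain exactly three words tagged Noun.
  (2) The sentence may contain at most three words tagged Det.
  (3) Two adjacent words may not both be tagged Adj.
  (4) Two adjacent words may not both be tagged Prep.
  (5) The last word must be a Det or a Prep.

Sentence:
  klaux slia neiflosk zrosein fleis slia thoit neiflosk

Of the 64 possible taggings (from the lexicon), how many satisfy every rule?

7

Candidates per position — 1:klaux {Adj}; 2:slia {Det,Noun}; 3:neiflosk {Det,Prep}; 4:zrosein {Noun,Prep}; 5:fleis {Prep,Noun}; 6:slia {Det,Noun}; 7:thoit {Prep}; 8:neiflosk {Det,Prep}.
There are 64 candidate sequences in total.
Checking each against the rules leaves 7 sequences.
Count = 7.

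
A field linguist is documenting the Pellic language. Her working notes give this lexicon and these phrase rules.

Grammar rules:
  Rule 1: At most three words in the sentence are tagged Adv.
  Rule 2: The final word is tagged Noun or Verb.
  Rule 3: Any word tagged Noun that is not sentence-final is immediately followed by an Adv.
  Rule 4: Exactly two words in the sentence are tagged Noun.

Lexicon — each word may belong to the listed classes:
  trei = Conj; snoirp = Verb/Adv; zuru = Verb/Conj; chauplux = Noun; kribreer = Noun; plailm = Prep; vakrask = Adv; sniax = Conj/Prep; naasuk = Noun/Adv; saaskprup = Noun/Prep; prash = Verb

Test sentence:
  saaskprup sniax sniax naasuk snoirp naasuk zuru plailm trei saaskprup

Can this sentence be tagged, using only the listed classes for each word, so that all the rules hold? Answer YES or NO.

Candidates per position — 1:saaskprup {Noun,Prep}; 2:sniax {Conj,Prep}; 3:sniax {Conj,Prep}; 4:naasuk {Noun,Adv}; 5:snoirp {Verb,Adv}; 6:naasuk {Noun,Adv}; 7:zuru {Verb,Conj}; 8:plailm {Prep}; 9:trei {Conj}; 10:saaskprup {Noun,Prep}.
One satisfying assignment: Prep Conj Conj Noun Adv Adv Verb Prep Conj Noun.
Verifying each rule — rule 1 satisfied; rule 2 satisfied; rule 3 satisfied; rule 4 satisfied.

YES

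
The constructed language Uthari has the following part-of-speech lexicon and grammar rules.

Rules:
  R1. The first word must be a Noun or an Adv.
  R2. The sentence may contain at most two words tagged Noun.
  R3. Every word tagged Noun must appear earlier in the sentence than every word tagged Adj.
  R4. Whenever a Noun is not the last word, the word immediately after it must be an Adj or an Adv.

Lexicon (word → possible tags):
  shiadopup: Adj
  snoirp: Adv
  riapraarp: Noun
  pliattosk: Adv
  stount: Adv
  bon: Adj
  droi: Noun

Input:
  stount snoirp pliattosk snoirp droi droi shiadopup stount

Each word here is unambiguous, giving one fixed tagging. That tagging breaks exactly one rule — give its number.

4

Fixed tagging: Adv Adv Adv Adv Noun Noun Adj Adv.
Checking each rule: R1 pass, R2 pass, R3 pass, R4 fail.
Only rule 4 fails.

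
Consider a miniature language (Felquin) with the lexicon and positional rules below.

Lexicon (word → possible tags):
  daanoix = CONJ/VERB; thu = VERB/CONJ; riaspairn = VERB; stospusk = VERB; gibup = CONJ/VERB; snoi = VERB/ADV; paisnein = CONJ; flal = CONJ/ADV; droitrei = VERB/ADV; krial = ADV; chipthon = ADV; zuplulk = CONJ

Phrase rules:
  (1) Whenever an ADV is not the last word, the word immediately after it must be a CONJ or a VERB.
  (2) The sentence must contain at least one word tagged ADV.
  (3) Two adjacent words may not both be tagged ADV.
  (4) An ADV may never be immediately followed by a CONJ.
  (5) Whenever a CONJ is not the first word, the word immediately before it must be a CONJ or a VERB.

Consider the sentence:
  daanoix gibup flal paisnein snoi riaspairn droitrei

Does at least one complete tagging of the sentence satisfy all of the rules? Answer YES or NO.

Candidates per position — 1:daanoix {CONJ,VERB}; 2:gibup {CONJ,VERB}; 3:flal {CONJ,ADV}; 4:paisnein {CONJ}; 5:snoi {VERB,ADV}; 6:riaspairn {VERB}; 7:droitrei {VERB,ADV}.
One satisfying assignment: CONJ VERB CONJ CONJ ADV VERB ADV.
Checking: rule 1 ✓; rule 2 ✓; rule 3 ✓; rule 4 ✓; rule 5 ✓.

YES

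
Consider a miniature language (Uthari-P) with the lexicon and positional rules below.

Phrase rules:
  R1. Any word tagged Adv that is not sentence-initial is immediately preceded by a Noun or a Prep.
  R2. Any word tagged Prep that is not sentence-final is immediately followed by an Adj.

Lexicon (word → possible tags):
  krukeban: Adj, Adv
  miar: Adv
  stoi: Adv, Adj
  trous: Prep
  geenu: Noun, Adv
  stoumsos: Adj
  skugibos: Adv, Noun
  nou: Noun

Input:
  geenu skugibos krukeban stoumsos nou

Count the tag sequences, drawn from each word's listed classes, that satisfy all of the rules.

Candidates per position — 1:geenu {Noun,Adv}; 2:skugibos {Adv,Noun}; 3:krukeban {Adj,Adv}; 4:stoumsos {Adj}; 5:nou {Noun}.
There are 8 candidate sequences in total.
The sequences that satisfy every rule: Noun Adv Adj Adj Noun; Noun Noun Adj Adj Noun; Noun Noun Adv Adj Noun; Adv Noun Adj Adj Noun; Adv Noun Adv Adj Noun.
Count = 5.

5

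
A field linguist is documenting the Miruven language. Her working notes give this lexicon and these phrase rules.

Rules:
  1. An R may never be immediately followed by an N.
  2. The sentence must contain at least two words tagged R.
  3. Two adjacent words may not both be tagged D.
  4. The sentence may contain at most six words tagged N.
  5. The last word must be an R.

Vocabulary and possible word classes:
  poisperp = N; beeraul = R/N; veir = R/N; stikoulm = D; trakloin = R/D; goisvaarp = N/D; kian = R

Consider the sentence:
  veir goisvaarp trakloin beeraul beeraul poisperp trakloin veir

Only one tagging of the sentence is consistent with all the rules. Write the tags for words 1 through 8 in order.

Candidates per position — 1:veir {R,N}; 2:goisvaarp {N,D}; 3:trakloin {R,D}; 4:beeraul {R,N}; 5:beeraul {R,N}; 6:poisperp {N}; 7:trakloin {R,D}; 8:veir {R,N}.
If word 3 were R, no tagging could satisfy rule 1; so word 3 is D.
If word 4 were R, no tagging could satisfy rule 1; so word 4 is N.
If word 5 were R, no tagging could satisfy rule 1; so word 5 is N.
If word 8 were N, no tagging could satisfy rule 5; so word 8 is R.
If word 2 were D, no tagging could satisfy rule 3; so word 2 is N.
If word 1 were R, no tagging could satisfy rule 1; so word 1 is N.
If word 7 were D, no tagging could satisfy rule 2; so word 7 is R.
The only consistent sequence is: N N D N N N R R.
Checking: rule 1 ✓; rule 2 ✓; rule 3 ✓; rule 4 ✓; rule 5 ✓.

N N D N N N R R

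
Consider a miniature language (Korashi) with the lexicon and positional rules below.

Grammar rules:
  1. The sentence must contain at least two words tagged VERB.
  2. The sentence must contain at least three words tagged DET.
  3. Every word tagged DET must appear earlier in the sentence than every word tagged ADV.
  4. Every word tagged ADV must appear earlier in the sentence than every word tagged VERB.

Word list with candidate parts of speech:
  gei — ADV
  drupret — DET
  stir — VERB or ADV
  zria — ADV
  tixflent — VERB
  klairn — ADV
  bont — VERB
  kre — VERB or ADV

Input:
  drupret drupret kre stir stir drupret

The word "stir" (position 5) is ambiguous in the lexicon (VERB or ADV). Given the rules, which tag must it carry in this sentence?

Candidates per position — 1:drupret {DET}; 2:drupret {DET}; 3:kre {VERB,ADV}; 4:stir {VERB,ADV}; 5:stir {VERB,ADV}; 6:drupret {DET}.
At position 3, choosing ADV makes rule 3 impossible to satisfy; hence VERB.
At position 4, choosing ADV makes rule 3 impossible to satisfy; hence VERB.
At position 5, choosing ADV makes rule 3 impossible to satisfy; hence VERB.
The unique satisfying tagging is: DET DET VERB VERB VERB DET.
Checking: rule 1 ok; rule 2 ok; rule 3 ok; rule 4 ok.

VERB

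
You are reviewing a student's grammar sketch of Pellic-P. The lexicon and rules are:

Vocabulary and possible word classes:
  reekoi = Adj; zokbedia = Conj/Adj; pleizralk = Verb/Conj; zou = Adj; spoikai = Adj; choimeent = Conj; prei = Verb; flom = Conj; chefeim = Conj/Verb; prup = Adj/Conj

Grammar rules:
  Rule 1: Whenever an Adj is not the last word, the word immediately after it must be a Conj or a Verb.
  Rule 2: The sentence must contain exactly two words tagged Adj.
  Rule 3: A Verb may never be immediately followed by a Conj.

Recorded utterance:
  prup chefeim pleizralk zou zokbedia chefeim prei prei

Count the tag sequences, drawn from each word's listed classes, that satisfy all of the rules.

6

Candidates per position — 1:prup {Adj,Conj}; 2:chefeim {Conj,Verb}; 3:pleizralk {Verb,Conj}; 4:zou {Adj}; 5:zokbedia {Conj,Adj}; 6:chefeim {Conj,Verb}; 7:prei {Verb}; 8:prei {Verb}.
There are 32 candidate sequences in total.
Checking each against the rules leaves 6 sequences.
Count = 6.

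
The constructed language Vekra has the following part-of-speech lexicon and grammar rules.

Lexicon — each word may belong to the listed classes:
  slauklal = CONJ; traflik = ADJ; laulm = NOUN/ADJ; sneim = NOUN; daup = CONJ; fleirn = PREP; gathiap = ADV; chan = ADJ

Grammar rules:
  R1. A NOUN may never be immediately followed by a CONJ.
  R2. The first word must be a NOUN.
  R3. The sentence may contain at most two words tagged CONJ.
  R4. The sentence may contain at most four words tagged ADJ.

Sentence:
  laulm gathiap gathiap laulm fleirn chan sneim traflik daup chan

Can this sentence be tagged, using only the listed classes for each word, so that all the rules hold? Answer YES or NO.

Candidates per position — 1:laulm {NOUN,ADJ}; 2:gathiap {ADV}; 3:gathiap {ADV}; 4:laulm {NOUN,ADJ}; 5:fleirn {PREP}; 6:chan {ADJ}; 7:sneim {NOUN}; 8:traflik {ADJ}; 9:daup {CONJ}; 10:chan {ADJ}.
One satisfying assignment: NOUN ADV ADV ADJ PREP ADJ NOUN ADJ CONJ ADJ.
Check: rule 1 ok; rule 2 ok; rule 3 ok; rule 4 ok.

YES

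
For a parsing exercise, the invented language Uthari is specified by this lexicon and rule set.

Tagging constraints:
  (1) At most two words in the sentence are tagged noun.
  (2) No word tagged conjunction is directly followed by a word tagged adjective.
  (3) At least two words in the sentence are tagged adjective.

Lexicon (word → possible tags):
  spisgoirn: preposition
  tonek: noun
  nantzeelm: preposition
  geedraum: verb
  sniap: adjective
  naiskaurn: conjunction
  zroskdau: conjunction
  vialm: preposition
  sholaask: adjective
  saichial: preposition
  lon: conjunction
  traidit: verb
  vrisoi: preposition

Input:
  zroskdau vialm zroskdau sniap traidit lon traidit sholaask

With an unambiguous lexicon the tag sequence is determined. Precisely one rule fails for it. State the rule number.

Fixed tagging: conjunction preposition conjunction adjective verb conjunction verb adjective.
Applying the rules: R1 ok, R2 fails, R3 ok.
Only rule 2 fails.

2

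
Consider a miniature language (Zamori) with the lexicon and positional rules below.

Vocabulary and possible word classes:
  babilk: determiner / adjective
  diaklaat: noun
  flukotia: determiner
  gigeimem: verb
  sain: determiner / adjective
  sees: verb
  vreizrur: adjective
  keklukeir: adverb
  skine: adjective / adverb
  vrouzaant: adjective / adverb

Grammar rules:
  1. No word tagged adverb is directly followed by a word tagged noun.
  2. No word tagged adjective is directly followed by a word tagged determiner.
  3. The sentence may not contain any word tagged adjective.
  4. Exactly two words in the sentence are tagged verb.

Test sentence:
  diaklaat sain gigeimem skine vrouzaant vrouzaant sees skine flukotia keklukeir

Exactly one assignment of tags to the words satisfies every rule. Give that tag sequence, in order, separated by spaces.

Candidates per position — 1:diaklaat {noun}; 2:sain {determiner,adjective}; 3:gigeimem {verb}; 4:skine {adjective,adverb}; 5:vrouzaant {adjective,adverb}; 6:vrouzaant {adjective,adverb}; 7:sees {verb}; 8:skine {adjective,adverb}; 9:flukotia {determiner}; 10:keklukeir {adverb}.
Word 2 cannot be adjective — rule 3 would then fail for every completion. It is determiner.
Word 4 cannot be adjective — rule 3 would then fail for every completion. It is adverb.
Word 5 cannot be adjective — rule 3 would then fail for every completion. It is adverb.
Word 6 cannot be adjective — rule 3 would then fail for every completion. It is adverb.
Word 8 cannot be adjective — rule 2 would then fail for every completion. It is adverb.
The unique satisfying tagging is: noun determiner verb adverb adverb adverb verb adverb determiner adverb.
Check: rule 1 satisfied; rule 2 satisfied; rule 3 satisfied; rule 4 satisfied.

noun determiner verb adverb adverb adverb verb adverb determiner adverb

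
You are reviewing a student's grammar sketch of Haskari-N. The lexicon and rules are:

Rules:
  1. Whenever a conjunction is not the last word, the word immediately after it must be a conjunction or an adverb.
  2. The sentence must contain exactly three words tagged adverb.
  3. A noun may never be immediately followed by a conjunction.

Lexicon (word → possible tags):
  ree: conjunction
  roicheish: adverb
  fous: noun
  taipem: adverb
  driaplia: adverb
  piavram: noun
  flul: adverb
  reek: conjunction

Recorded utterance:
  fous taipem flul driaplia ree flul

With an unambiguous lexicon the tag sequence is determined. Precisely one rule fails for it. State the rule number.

Fixed tagging: noun adverb adverb adverb conjunction adverb.
Checking each rule: R1 ok, R2 fails, R3 ok.
Only rule 2 fails.

2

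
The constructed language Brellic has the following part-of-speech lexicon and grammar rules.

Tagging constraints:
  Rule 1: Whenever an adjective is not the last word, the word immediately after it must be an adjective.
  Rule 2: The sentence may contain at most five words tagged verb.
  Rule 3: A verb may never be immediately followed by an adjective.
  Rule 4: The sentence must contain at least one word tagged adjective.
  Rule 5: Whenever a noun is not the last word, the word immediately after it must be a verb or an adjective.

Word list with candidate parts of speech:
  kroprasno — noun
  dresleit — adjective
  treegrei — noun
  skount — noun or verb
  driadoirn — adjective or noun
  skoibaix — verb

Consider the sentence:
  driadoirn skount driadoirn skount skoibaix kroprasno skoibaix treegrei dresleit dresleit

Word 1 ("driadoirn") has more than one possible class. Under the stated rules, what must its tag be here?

noun

Candidates per position — 1:driadoirn {adjective,noun}; 2:skount {noun,verb}; 3:driadoirn {adjective,noun}; 4:skount {noun,verb}; 5:skoibaix {verb}; 6:kroprasno {noun}; 7:skoibaix {verb}; 8:treegrei {noun}; 9:dresleit {adjective}; 10:dresleit {adjective}.
At position 1, choosing adjective makes rule 1 impossible to satisfy; hence noun.
At position 2, choosing noun makes rule 5 impossible to satisfy; hence verb.
At position 3, choosing adjective makes rule 1 impossible to satisfy; hence noun.
At position 4, choosing noun makes rule 5 impossible to satisfy; hence verb.
The only consistent sequence is: noun verb noun verb verb noun verb noun adjective adjective.
Rule-by-rule: rule 1 ✓; rule 2 ✓; rule 3 ✓; rule 4 ✓; rule 5 ✓.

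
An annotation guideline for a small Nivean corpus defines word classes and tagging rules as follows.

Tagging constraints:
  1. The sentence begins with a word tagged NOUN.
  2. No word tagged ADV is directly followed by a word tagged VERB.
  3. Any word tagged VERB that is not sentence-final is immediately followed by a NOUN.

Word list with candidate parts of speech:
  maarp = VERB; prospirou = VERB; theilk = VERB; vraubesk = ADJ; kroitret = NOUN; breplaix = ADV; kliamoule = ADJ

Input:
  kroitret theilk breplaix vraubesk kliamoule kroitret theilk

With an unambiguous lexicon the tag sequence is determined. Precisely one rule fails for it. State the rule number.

3

Fixed tagging: NOUN VERB ADV ADJ ADJ NOUN VERB.
Checking each rule: R1 ok, R2 ok, R3 fails.
Only rule 3 fails.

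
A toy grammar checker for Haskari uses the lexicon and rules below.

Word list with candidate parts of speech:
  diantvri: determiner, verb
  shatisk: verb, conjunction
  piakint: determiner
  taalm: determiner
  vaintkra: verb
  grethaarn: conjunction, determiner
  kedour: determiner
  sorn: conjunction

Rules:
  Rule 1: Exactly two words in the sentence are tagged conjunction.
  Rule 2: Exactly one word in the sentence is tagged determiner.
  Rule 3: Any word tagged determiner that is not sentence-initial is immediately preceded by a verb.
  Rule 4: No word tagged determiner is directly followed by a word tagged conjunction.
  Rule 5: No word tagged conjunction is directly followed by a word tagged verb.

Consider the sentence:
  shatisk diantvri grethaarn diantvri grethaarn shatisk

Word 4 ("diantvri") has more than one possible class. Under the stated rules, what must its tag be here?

verb

Candidates per position — 1:shatisk {verb,conjunction}; 2:diantvri {determiner,verb}; 3:grethaarn {conjunction,determiner}; 4:diantvri {determiner,verb}; 5:grethaarn {conjunction,determiner}; 6:shatisk {verb,conjunction}.
If word 4 were determiner, no tagging could satisfy rule 3; so word 4 is verb.
If word 3 were conjunction, no tagging could satisfy rule 5; so word 3 is determiner.
If word 5 were determiner, no tagging could satisfy rule 2; so word 5 is conjunction.
If word 6 were verb, no tagging could satisfy rule 5; so word 6 is conjunction.
If word 1 were conjunction, no tagging could satisfy rule 1; so word 1 is verb.
If word 2 were determiner, no tagging could satisfy rule 2; so word 2 is verb.
So the tagging must be: verb verb determiner verb conjunction conjunction.
Checking: rule 1 holds; rule 2 holds; rule 3 holds; rule 4 holds; rule 5 holds.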